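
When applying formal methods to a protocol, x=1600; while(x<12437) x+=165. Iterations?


Step 1: x goes from 1600 toward 12437 by 165; the body runs while x<12437, so iterations = ceil((bound-start)/step)
Step 2: Distance=10837
Step 3: ceil(10837/165)=66

66


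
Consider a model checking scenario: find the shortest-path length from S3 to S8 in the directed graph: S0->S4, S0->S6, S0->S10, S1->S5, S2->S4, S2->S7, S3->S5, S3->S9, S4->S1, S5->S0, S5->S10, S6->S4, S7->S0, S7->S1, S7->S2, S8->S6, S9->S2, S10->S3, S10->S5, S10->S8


BFS layer-by-layer from S3:
  dist 0: {S3}
  dist 1: {S5, S9}
  dist 2: {S0, S2, S10}
  dist 3: {S4, S6, S7, S8}
  -> S8 reached at distance 3
Shortest path length = 3

3


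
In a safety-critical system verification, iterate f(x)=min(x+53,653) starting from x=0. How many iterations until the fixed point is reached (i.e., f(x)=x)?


Step 1: x=0, cap=653, increment=53
Step 2: x grows by 53 each step until capped at 653; fixed point is x=653
Step 3: iterations = ceil(653/53) = 13

13


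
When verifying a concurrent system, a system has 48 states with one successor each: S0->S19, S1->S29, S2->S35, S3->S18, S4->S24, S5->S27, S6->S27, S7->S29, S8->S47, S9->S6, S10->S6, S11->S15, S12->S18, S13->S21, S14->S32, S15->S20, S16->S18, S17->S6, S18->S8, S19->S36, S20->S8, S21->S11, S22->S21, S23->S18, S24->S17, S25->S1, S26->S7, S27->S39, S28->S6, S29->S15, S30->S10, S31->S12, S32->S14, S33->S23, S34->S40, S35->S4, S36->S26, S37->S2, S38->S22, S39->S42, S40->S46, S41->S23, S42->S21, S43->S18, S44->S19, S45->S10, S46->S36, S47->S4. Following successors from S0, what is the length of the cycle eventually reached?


Trace from S0 until a state repeats:
  S0 -> S19 -> S36 -> S26 -> S7 -> S29 -> S15 -> S20 -> S8 -> S47 -> S4 -> S24 -> S17 -> S6 -> S27 -> S39 -> S42 -> S21 -> S11 -> S15
S15 first seen at step 6, revisited at step 19.
Cycle length = 19 - 6 = 13

13


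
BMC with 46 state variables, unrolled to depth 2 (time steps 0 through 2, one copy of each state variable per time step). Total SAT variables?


BMC unrolls to depth k, creating one copy of each state var for steps 0..k.
Step count = 2 + 1 = 3 (steps 0 through 2)
Vars per step = 46
Total = 46 * 3 = 138

138


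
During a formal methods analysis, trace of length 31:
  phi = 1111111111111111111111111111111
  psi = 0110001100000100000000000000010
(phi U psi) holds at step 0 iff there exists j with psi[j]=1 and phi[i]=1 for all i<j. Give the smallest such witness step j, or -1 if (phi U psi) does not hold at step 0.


(phi U psi) at 0: need smallest j with psi[j]=1 and phi[i]=1 for all i in [0,j).
Scan from step 0:
  step 0: phi=1, psi=0 -> continue
  step 1: psi=1 and phi held for [0,1) -> witness found
Witness step = 1

1


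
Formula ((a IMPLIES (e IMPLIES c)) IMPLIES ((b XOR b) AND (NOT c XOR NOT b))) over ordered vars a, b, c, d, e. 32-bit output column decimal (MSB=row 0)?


Formula: ((a IMPLIES (e IMPLIES c)) IMPLIES ((b XOR b) AND (NOT c XOR NOT b))) over a, b, c, d, e (32 rows)
Evaluate each row (bits = a,b,c,d,e, MSB first):
  row 0 [00000]: ((0 IMPLIES (0 IMPLIES 0)) IMPLIES ((0 XOR 0) AND (NOT 0 XOR NOT 0))) -> 0
  row 1 [00001]: ((0 IMPLIES (1 IMPLIES 0)) IMPLIES ((0 XOR 0) AND (NOT 0 XOR NOT 0))) -> 0
  row 2 [00010]: ((0 IMPLIES (0 IMPLIES 0)) IMPLIES ((0 XOR 0) AND (NOT 0 XOR NOT 0))) -> 0
  row 3 [00011]: ((0 IMPLIES (1 IMPLIES 0)) IMPLIES ((0 XOR 0) AND (NOT 0 XOR NOT 0))) -> 0
  row 4 [00100]: ((0 IMPLIES (0 IMPLIES 1)) IMPLIES ((0 XOR 0) AND (NOT 1 XOR NOT 0))) -> 0
  row 5 [00101]: ((0 IMPLIES (1 IMPLIES 1)) IMPLIES ((0 XOR 0) AND (NOT 1 XOR NOT 0))) -> 0
  row 6 [00110]: ((0 IMPLIES (0 IMPLIES 1)) IMPLIES ((0 XOR 0) AND (NOT 1 XOR NOT 0))) -> 0
  row 7 [00111]: ((0 IMPLIES (1 IMPLIES 1)) IMPLIES ((0 XOR 0) AND (NOT 1 XOR NOT 0))) -> 0
  row 8 [01000]: ((0 IMPLIES (0 IMPLIES 0)) IMPLIES ((1 XOR 1) AND (NOT 0 XOR NOT 1))) -> 0
  row 9 [01001]: ((0 IMPLIES (1 IMPLIES 0)) IMPLIES ((1 XOR 1) AND (NOT 0 XOR NOT 1))) -> 0
  row 10 [01010]: ((0 IMPLIES (0 IMPLIES 0)) IMPLIES ((1 XOR 1) AND (NOT 0 XOR NOT 1))) -> 0
  row 11 [01011]: ((0 IMPLIES (1 IMPLIES 0)) IMPLIES ((1 XOR 1) AND (NOT 0 XOR NOT 1))) -> 0
  row 12 [01100]: ((0 IMPLIES (0 IMPLIES 1)) IMPLIES ((1 XOR 1) AND (NOT 1 XOR NOT 1))) -> 0
  row 13 [01101]: ((0 IMPLIES (1 IMPLIES 1)) IMPLIES ((1 XOR 1) AND (NOT 1 XOR NOT 1))) -> 0
  row 14 [01110]: ((0 IMPLIES (0 IMPLIES 1)) IMPLIES ((1 XOR 1) AND (NOT 1 XOR NOT 1))) -> 0
  row 15 [01111]: ((0 IMPLIES (1 IMPLIES 1)) IMPLIES ((1 XOR 1) AND (NOT 1 XOR NOT 1))) -> 0
  row 16 [10000]: ((1 IMPLIES (0 IMPLIES 0)) IMPLIES ((0 XOR 0) AND (NOT 0 XOR NOT 0))) -> 0
  row 17 [10001]: ((1 IMPLIES (1 IMPLIES 0)) IMPLIES ((0 XOR 0) AND (NOT 0 XOR NOT 0))) -> 1
  row 18 [10010]: ((1 IMPLIES (0 IMPLIES 0)) IMPLIES ((0 XOR 0) AND (NOT 0 XOR NOT 0))) -> 0
  row 19 [10011]: ((1 IMPLIES (1 IMPLIES 0)) IMPLIES ((0 XOR 0) AND (NOT 0 XOR NOT 0))) -> 1
  row 20 [10100]: ((1 IMPLIES (0 IMPLIES 1)) IMPLIES ((0 XOR 0) AND (NOT 1 XOR NOT 0))) -> 0
  row 21 [10101]: ((1 IMPLIES (1 IMPLIES 1)) IMPLIES ((0 XOR 0) AND (NOT 1 XOR NOT 0))) -> 0
  row 22 [10110]: ((1 IMPLIES (0 IMPLIES 1)) IMPLIES ((0 XOR 0) AND (NOT 1 XOR NOT 0))) -> 0
  row 23 [10111]: ((1 IMPLIES (1 IMPLIES 1)) IMPLIES ((0 XOR 0) AND (NOT 1 XOR NOT 0))) -> 0
  row 24 [11000]: ((1 IMPLIES (0 IMPLIES 0)) IMPLIES ((1 XOR 1) AND (NOT 0 XOR NOT 1))) -> 0
  row 25 [11001]: ((1 IMPLIES (1 IMPLIES 0)) IMPLIES ((1 XOR 1) AND (NOT 0 XOR NOT 1))) -> 1
  row 26 [11010]: ((1 IMPLIES (0 IMPLIES 0)) IMPLIES ((1 XOR 1) AND (NOT 0 XOR NOT 1))) -> 0
  row 27 [11011]: ((1 IMPLIES (1 IMPLIES 0)) IMPLIES ((1 XOR 1) AND (NOT 0 XOR NOT 1))) -> 1
  row 28 [11100]: ((1 IMPLIES (0 IMPLIES 1)) IMPLIES ((1 XOR 1) AND (NOT 1 XOR NOT 1))) -> 0
  row 29 [11101]: ((1 IMPLIES (1 IMPLIES 1)) IMPLIES ((1 XOR 1) AND (NOT 1 XOR NOT 1))) -> 0
  row 30 [11110]: ((1 IMPLIES (0 IMPLIES 1)) IMPLIES ((1 XOR 1) AND (NOT 1 XOR NOT 1))) -> 0
  row 31 [11111]: ((1 IMPLIES (1 IMPLIES 1)) IMPLIES ((1 XOR 1) AND (NOT 1 XOR NOT 1))) -> 0
Full result column, 4 rows per line (a,b,c fixed per line; d,e runs 00..11 left to right):
  rows 0-3 [a,b,c=000]: 0000  = hex 0
  rows 4-7 [a,b,c=001]: 0000  = hex 0
  rows 8-11 [a,b,c=010]: 0000  = hex 0
  rows 12-15 [a,b,c=011]: 0000  = hex 0
  rows 16-19 [a,b,c=100]: 0101  = hex 5
  rows 20-23 [a,b,c=101]: 0000  = hex 0
  rows 24-27 [a,b,c=110]: 0101  = hex 5
  rows 28-31 [a,b,c=111]: 0000  = hex 0
Output column (row 0 .. row 31) = 00000000000000000101000001010000
Output column grouped in 4s = 0000 0000 0000 0000 0101 0000 0101 0000 = 0x00005050
Convert to decimal digit by digit (value = value*16 + digit):
  0 -> 0
  0*16 + 0 = 0
  0*16 + 0 = 0
  0*16 + 0 = 0
  0*16 + 5 = 5
  5*16 + 0 = 80
  80*16 + 5 = 1285
  1285*16 + 0 = 20560
Decimal = 20560

20560


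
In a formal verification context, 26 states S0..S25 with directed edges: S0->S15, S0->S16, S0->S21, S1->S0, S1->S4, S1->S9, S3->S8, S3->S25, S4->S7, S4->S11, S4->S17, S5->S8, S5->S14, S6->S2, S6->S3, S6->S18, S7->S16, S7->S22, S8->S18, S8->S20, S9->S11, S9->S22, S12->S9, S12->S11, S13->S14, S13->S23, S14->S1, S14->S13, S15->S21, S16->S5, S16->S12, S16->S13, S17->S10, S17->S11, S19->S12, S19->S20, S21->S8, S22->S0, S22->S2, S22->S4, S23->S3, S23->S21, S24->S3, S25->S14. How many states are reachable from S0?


BFS from S0:
  layer 0: {S0}
  layer 1: {S15, S16, S21}
  layer 2: {S5, S8, S12, S13}
  layer 3: {S9, S11, S14, S18, S20, S23}
  layer 4: {S1, S3, S22}
  layer 5: {S2, S4, S25}
  layer 6: {S7, S17}
  layer 7: {S10}
Reachable set: {S0, S1, S2, S3, S4, S5, S7, S8, S9, S10, S11, S12, S13, S14, S15, S16, S17, S18, S20, S21, S22, S23, S25}
Count = 23

23


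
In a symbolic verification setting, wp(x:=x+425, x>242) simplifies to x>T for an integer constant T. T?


Formula: wp(x:=E, P) = P[E/x] (substitute E for x in postcondition)
Step 1: Postcondition: x>242
Step 2: Substitute x+425 for x: x+425>242
Step 3: Solve for x: x > 242-425 = -183

-183


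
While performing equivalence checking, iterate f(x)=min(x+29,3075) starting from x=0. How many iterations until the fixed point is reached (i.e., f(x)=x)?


Step 1: x=0, cap=3075, increment=29
Step 2: x grows by 29 each step until capped at 3075; fixed point is x=3075
Step 3: iterations = ceil(3075/29) = 107

107


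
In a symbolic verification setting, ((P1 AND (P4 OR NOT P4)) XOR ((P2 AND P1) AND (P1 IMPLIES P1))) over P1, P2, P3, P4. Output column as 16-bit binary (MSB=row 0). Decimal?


Formula: ((P1 AND (P4 OR NOT P4)) XOR ((P2 AND P1) AND (P1 IMPLIES P1))) over P1, P2, P3, P4 (16 rows)
Evaluate each row (bits = P1,P2,P3,P4, MSB first):
  row 0 [0000]: ((0 AND (0 OR NOT 0)) XOR ((0 AND 0) AND (0 IMPLIES 0))) -> 0
  row 1 [0001]: ((0 AND (1 OR NOT 1)) XOR ((0 AND 0) AND (0 IMPLIES 0))) -> 0
  row 2 [0010]: ((0 AND (0 OR NOT 0)) XOR ((0 AND 0) AND (0 IMPLIES 0))) -> 0
  row 3 [0011]: ((0 AND (1 OR NOT 1)) XOR ((0 AND 0) AND (0 IMPLIES 0))) -> 0
  row 4 [0100]: ((0 AND (0 OR NOT 0)) XOR ((1 AND 0) AND (0 IMPLIES 0))) -> 0
  row 5 [0101]: ((0 AND (1 OR NOT 1)) XOR ((1 AND 0) AND (0 IMPLIES 0))) -> 0
  row 6 [0110]: ((0 AND (0 OR NOT 0)) XOR ((1 AND 0) AND (0 IMPLIES 0))) -> 0
  row 7 [0111]: ((0 AND (1 OR NOT 1)) XOR ((1 AND 0) AND (0 IMPLIES 0))) -> 0
  row 8 [1000]: ((1 AND (0 OR NOT 0)) XOR ((0 AND 1) AND (1 IMPLIES 1))) -> 1
  row 9 [1001]: ((1 AND (1 OR NOT 1)) XOR ((0 AND 1) AND (1 IMPLIES 1))) -> 1
  row 10 [1010]: ((1 AND (0 OR NOT 0)) XOR ((0 AND 1) AND (1 IMPLIES 1))) -> 1
  row 11 [1011]: ((1 AND (1 OR NOT 1)) XOR ((0 AND 1) AND (1 IMPLIES 1))) -> 1
  row 12 [1100]: ((1 AND (0 OR NOT 0)) XOR ((1 AND 1) AND (1 IMPLIES 1))) -> 0
  row 13 [1101]: ((1 AND (1 OR NOT 1)) XOR ((1 AND 1) AND (1 IMPLIES 1))) -> 0
  row 14 [1110]: ((1 AND (0 OR NOT 0)) XOR ((1 AND 1) AND (1 IMPLIES 1))) -> 0
  row 15 [1111]: ((1 AND (1 OR NOT 1)) XOR ((1 AND 1) AND (1 IMPLIES 1))) -> 0
Full result column, 4 rows per line (P1,P2 fixed per line; P3,P4 runs 00..11 left to right):
  rows 0-3 [P1,P2=00]: 0000  = hex 0
  rows 4-7 [P1,P2=01]: 0000  = hex 0
  rows 8-11 [P1,P2=10]: 1111  = hex F
  rows 12-15 [P1,P2=11]: 0000  = hex 0
Output column (row 0 .. row 15) = 0000000011110000
Output column grouped in 4s = 0000 0000 1111 0000 = 0x00F0
Convert to decimal digit by digit (value = value*16 + digit):
  0 -> 0
  0*16 + 0 = 0
  0*16 + 15 (F) = 15
  15*16 + 0 = 240
Decimal = 240

240


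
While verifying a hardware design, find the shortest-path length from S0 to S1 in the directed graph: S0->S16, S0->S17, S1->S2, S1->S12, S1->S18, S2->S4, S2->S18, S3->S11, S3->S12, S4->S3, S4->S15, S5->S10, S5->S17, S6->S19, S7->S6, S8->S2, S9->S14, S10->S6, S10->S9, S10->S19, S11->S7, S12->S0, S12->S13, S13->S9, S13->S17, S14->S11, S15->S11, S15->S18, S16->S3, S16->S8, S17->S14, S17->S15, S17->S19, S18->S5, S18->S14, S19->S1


BFS layer-by-layer from S0:
  dist 0: {S0}
  dist 1: {S16, S17}
  dist 2: {S3, S8, S14, S15, S19}
  dist 3: {S1, S2, S11, S12, S18}
  -> S1 reached at distance 3
Shortest path length = 3

3


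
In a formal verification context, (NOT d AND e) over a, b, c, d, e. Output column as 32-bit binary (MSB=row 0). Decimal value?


Formula: (NOT d AND e) over a, b, c, d, e (32 rows)
Evaluate each row (bits = a,b,c,d,e, MSB first):
  row 0 [00000]: (NOT 0 AND 0) -> 0
  row 1 [00001]: (NOT 0 AND 1) -> 1
  row 2 [00010]: (NOT 1 AND 0) -> 0
  row 3 [00011]: (NOT 1 AND 1) -> 0
  row 4 [00100]: (NOT 0 AND 0) -> 0
  row 5 [00101]: (NOT 0 AND 1) -> 1
  row 6 [00110]: (NOT 1 AND 0) -> 0
  row 7 [00111]: (NOT 1 AND 1) -> 0
  row 8 [01000]: (NOT 0 AND 0) -> 0
  row 9 [01001]: (NOT 0 AND 1) -> 1
  row 10 [01010]: (NOT 1 AND 0) -> 0
  row 11 [01011]: (NOT 1 AND 1) -> 0
  row 12 [01100]: (NOT 0 AND 0) -> 0
  row 13 [01101]: (NOT 0 AND 1) -> 1
  row 14 [01110]: (NOT 1 AND 0) -> 0
  row 15 [01111]: (NOT 1 AND 1) -> 0
  row 16 [10000]: (NOT 0 AND 0) -> 0
  row 17 [10001]: (NOT 0 AND 1) -> 1
  row 18 [10010]: (NOT 1 AND 0) -> 0
  row 19 [10011]: (NOT 1 AND 1) -> 0
  row 20 [10100]: (NOT 0 AND 0) -> 0
  row 21 [10101]: (NOT 0 AND 1) -> 1
  row 22 [10110]: (NOT 1 AND 0) -> 0
  row 23 [10111]: (NOT 1 AND 1) -> 0
  row 24 [11000]: (NOT 0 AND 0) -> 0
  row 25 [11001]: (NOT 0 AND 1) -> 1
  row 26 [11010]: (NOT 1 AND 0) -> 0
  row 27 [11011]: (NOT 1 AND 1) -> 0
  row 28 [11100]: (NOT 0 AND 0) -> 0
  row 29 [11101]: (NOT 0 AND 1) -> 1
  row 30 [11110]: (NOT 1 AND 0) -> 0
  row 31 [11111]: (NOT 1 AND 1) -> 0
Full result column, 4 rows per line (a,b,c fixed per line; d,e runs 00..11 left to right):
  rows 0-3 [a,b,c=000]: 0100  = hex 4
  rows 4-7 [a,b,c=001]: 0100  = hex 4
  rows 8-11 [a,b,c=010]: 0100  = hex 4
  rows 12-15 [a,b,c=011]: 0100  = hex 4
  rows 16-19 [a,b,c=100]: 0100  = hex 4
  rows 20-23 [a,b,c=101]: 0100  = hex 4
  rows 24-27 [a,b,c=110]: 0100  = hex 4
  rows 28-31 [a,b,c=111]: 0100  = hex 4
Output column (row 0 .. row 31) = 01000100010001000100010001000100
Output column grouped in 4s = 0100 0100 0100 0100 0100 0100 0100 0100 = 0x44444444
Convert to decimal digit by digit (value = value*16 + digit):
  4 -> 4
  4*16 + 4 = 68
  68*16 + 4 = 1092
  1092*16 + 4 = 17476
  17476*16 + 4 = 279620
  279620*16 + 4 = 4473924
  4473924*16 + 4 = 71582788
  71582788*16 + 4 = 1145324612
Decimal = 1145324612

1145324612


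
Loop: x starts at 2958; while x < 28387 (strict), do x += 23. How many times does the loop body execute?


Step 1: x goes from 2958 toward 28387 by 23; the body runs while x<28387, so iterations = ceil((bound-start)/step)
Step 2: Distance=25429
Step 3: ceil(25429/23)=1106

1106


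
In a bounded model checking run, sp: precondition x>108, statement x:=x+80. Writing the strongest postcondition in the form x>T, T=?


Formula: sp(P, x:=E) = exists old_x. (x = E[old_x/x]) AND P[old_x/x] (old_x is the value of x before the assignment; eliminate old_x by solving x = E[old_x/x] for old_x)
Step 1: Precondition P: x>108, i.e. old_x > 108
Step 2: Assignment gives x = old_x + 80, so old_x = x - 80
Step 3: Substitute into P: x - 80 > 108
Step 4: Simplify: x > 108+80 = 188

188


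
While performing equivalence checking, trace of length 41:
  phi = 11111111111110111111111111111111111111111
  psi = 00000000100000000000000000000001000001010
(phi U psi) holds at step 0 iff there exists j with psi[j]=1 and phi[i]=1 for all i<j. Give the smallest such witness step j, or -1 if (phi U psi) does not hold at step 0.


(phi U psi) at 0: need smallest j with psi[j]=1 and phi[i]=1 for all i in [0,j).
Scan from step 0:
  step 0: phi=1, psi=0 -> continue
  step 1: phi=1, psi=0 -> continue
  step 2: phi=1, psi=0 -> continue
  step 3: phi=1, psi=0 -> continue
  step 8: psi=1 and phi held for [0,8) -> witness found
Witness step = 8

8


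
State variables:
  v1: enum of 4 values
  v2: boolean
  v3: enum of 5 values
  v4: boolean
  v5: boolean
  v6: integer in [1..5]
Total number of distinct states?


State space = product of domain sizes of all variables.
Domain sizes:
  v1 (enum of 4 values): 4
  v2 (boolean): 2
  v3 (enum of 5 values): 5
  v4 (boolean): 2
  v5 (boolean): 2
  v6 (integer in [1..5]): 5
Product = 4 * 2 * 5 * 2 * 2 * 5 = 800

800


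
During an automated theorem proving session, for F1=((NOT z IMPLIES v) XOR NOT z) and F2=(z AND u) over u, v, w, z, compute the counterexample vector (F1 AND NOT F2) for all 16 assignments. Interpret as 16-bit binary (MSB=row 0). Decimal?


F1 = ((NOT z IMPLIES v) XOR NOT z)
F2 = (z AND u)
Counterexample to F1=>F2 is where F1=1 and F2=0.
Evaluate each row (bits = u,v,w,z, MSB first):
  row 0 [0000]: F1=1 F2=0 -> F1&~F2 -> 1
  row 1 [0001]: F1=1 F2=0 -> F1&~F2 -> 1
  row 2 [0010]: F1=1 F2=0 -> F1&~F2 -> 1
  row 3 [0011]: F1=1 F2=0 -> F1&~F2 -> 1
  row 4 [0100]: F1=0 F2=0 -> F1&~F2 -> 0
  row 5 [0101]: F1=1 F2=0 -> F1&~F2 -> 1
  row 6 [0110]: F1=0 F2=0 -> F1&~F2 -> 0
  row 7 [0111]: F1=1 F2=0 -> F1&~F2 -> 1
  row 8 [1000]: F1=1 F2=0 -> F1&~F2 -> 1
  row 9 [1001]: F1=1 F2=1 -> F1&~F2 -> 0
  row 10 [1010]: F1=1 F2=0 -> F1&~F2 -> 1
  row 11 [1011]: F1=1 F2=1 -> F1&~F2 -> 0
  row 12 [1100]: F1=0 F2=0 -> F1&~F2 -> 0
  row 13 [1101]: F1=1 F2=1 -> F1&~F2 -> 0
  row 14 [1110]: F1=0 F2=0 -> F1&~F2 -> 0
  row 15 [1111]: F1=1 F2=1 -> F1&~F2 -> 0
Full result column, 4 rows per line (u,v fixed per line; w,z runs 00..11 left to right):
  rows 0-3 [u,v=00]: 1111  = hex F
  rows 4-7 [u,v=01]: 0101  = hex 5
  rows 8-11 [u,v=10]: 1010  = hex A
  rows 12-15 [u,v=11]: 0000  = hex 0
Counterexample vector (row 0 .. row 15) = 1111010110100000
Output column grouped in 4s = 1111 0101 1010 0000 = 0xF5A0
Convert to decimal digit by digit (value = value*16 + digit):
  F -> 15
  15*16 + 5 = 245
  245*16 + 10 (A) = 3930
  3930*16 + 0 = 62880
Decimal = 62880

62880


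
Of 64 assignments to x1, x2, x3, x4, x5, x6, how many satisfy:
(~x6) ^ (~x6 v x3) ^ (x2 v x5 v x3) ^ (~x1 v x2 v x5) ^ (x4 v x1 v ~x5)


CNF with 5 clauses over 6 vars (64 assignments).
An assignment satisfies CNF iff every clause has >=1 true literal.
Check each row (bits = x1,x2,x3,x4,x5,x6; clause T/F shown):
  row 0 [000000]: clauses=TTFTT -> 0
  row 1 [000001]: clauses=FFFTT -> 0
  row 2 [000010]: clauses=TTTTF -> 0
  row 3 [000011]: clauses=FFTTF -> 0
  row 4 [000100]: clauses=TTFTT -> 0
  (every remaining row is evaluated the same way; all 64 results are listed next)
Full result column, 8 rows per line (x1,x2,x3 fixed per line; x4,x5,x6 runs 000..111 left to right):
  rows 0-7 [x1,x2,x3=000]: 00000010  (ones: 1)
  rows 8-15 [x1,x2,x3=001]: 10001010  (ones: 3)
  rows 16-23 [x1,x2,x3=010]: 10001010  (ones: 3)
  rows 24-31 [x1,x2,x3=011]: 10001010  (ones: 3)
  rows 32-39 [x1,x2,x3=100]: 00100010  (ones: 2)
  rows 40-47 [x1,x2,x3=101]: 00100010  (ones: 2)
  rows 48-55 [x1,x2,x3=110]: 10101010  (ones: 4)
  rows 56-63 [x1,x2,x3=111]: 10101010  (ones: 4)
Satisfying assignments = 1+3+3+3+2+2+4+4 = 22

22


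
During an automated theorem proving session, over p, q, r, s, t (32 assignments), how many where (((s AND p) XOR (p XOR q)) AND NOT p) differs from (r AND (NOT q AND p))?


F1 = (((s AND p) XOR (p XOR q)) AND NOT p)
F2 = (r AND (NOT q AND p))
Evaluate both on each of 32 rows (bits = p,q,r,s,t):
  row 0 [00000]: F1=0 F2=0 -> 0
  row 1 [00001]: F1=0 F2=0 -> 0
  row 2 [00010]: F1=0 F2=0 -> 0
  row 3 [00011]: F1=0 F2=0 -> 0
  row 4 [00100]: F1=0 F2=0 -> 0
  row 5 [00101]: F1=0 F2=0 -> 0
  row 6 [00110]: F1=0 F2=0 -> 0
  row 7 [00111]: F1=0 F2=0 -> 0
  row 8 [01000]: F1=1 F2=0 (differ) -> 1
  row 9 [01001]: F1=1 F2=0 (differ) -> 1
  row 10 [01010]: F1=1 F2=0 (differ) -> 1
  row 11 [01011]: F1=1 F2=0 (differ) -> 1
  row 12 [01100]: F1=1 F2=0 (differ) -> 1
  row 13 [01101]: F1=1 F2=0 (differ) -> 1
  row 14 [01110]: F1=1 F2=0 (differ) -> 1
  row 15 [01111]: F1=1 F2=0 (differ) -> 1
  row 16 [10000]: F1=0 F2=0 -> 0
  row 17 [10001]: F1=0 F2=0 -> 0
  row 18 [10010]: F1=0 F2=0 -> 0
  row 19 [10011]: F1=0 F2=0 -> 0
  row 20 [10100]: F1=0 F2=1 (differ) -> 1
  row 21 [10101]: F1=0 F2=1 (differ) -> 1
  row 22 [10110]: F1=0 F2=1 (differ) -> 1
  row 23 [10111]: F1=0 F2=1 (differ) -> 1
  row 24 [11000]: F1=0 F2=0 -> 0
  row 25 [11001]: F1=0 F2=0 -> 0
  row 26 [11010]: F1=0 F2=0 -> 0
  row 27 [11011]: F1=0 F2=0 -> 0
  row 28 [11100]: F1=0 F2=0 -> 0
  row 29 [11101]: F1=0 F2=0 -> 0
  row 30 [11110]: F1=0 F2=0 -> 0
  row 31 [11111]: F1=0 F2=0 -> 0
Full result column, 8 rows per line (p,q fixed per line; r,s,t runs 000..111 left to right):
  rows 0-7 [p,q=00]: 00000000  (ones: 0)
  rows 8-15 [p,q=01]: 11111111  (ones: 8)
  rows 16-23 [p,q=10]: 00001111  (ones: 4)
  rows 24-31 [p,q=11]: 00000000  (ones: 0)
Disagreements = 0+8+4+0 = 12

12


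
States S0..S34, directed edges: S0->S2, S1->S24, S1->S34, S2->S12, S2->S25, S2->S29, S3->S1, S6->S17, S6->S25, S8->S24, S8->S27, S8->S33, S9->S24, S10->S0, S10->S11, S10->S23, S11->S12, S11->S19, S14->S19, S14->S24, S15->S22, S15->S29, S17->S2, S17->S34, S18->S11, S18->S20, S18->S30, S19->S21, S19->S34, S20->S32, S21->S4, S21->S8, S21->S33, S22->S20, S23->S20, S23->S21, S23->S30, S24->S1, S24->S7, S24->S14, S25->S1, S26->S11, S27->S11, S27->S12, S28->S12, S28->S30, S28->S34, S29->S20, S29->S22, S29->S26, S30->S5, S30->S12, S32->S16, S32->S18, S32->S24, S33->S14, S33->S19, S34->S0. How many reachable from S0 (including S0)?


BFS from S0:
  layer 0: {S0}
  layer 1: {S2}
  layer 2: {S12, S25, S29}
  layer 3: {S1, S20, S22, S26}
  layer 4: {S11, S24, S32, S34}
  layer 5: {S7, S14, S16, S18, S19}
  layer 6: {S21, S30}
  layer 7: {S4, S5, S8, S33}
  layer 8: {S27}
Reachable set: {S0, S1, S2, S4, S5, S7, S8, S11, S12, S14, S16, S18, S19, S20, S21, S22, S24, S25, S26, S27, S29, S30, S32, S33, S34}
Count = 25

25


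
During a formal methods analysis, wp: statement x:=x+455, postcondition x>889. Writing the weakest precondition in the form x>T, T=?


Formula: wp(x:=E, P) = P[E/x] (substitute E for x in postcondition)
Step 1: Postcondition: x>889
Step 2: Substitute x+455 for x: x+455>889
Step 3: Solve for x: x > 889-455 = 434

434


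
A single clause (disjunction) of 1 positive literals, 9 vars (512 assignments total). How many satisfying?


Step 1: Total=2^9=512
Step 2: Unsat when all 1 false: 2^8=256
Step 3: Sat=512-256=256

256


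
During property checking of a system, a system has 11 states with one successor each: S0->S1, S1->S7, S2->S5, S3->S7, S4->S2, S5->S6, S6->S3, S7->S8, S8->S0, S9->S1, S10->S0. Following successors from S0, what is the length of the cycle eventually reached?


Trace from S0 until a state repeats:
  S0 -> S1 -> S7 -> S8 -> S0
S0 first seen at step 0, revisited at step 4.
Cycle length = 4 - 0 = 4

4


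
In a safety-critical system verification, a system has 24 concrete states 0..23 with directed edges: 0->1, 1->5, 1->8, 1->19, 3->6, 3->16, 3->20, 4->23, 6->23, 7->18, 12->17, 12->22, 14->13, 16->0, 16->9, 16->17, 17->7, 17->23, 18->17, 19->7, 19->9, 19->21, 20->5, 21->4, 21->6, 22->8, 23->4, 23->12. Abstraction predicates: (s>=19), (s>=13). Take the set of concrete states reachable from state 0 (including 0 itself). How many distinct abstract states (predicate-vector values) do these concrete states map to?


BFS from 0:
Concrete reachable: {0, 1, 4, 5, 6, 7, 8, 9, 12, 17, 18, 19, 21, 22, 23}
Abstract via predicates (s>=19), (s>=13):
  (0,0) <- {0, 1, 4, 5, 6, 7, 8, 9, 12}
  (0,1) <- {17, 18}
  (1,1) <- {19, 21, 22, 23}
Distinct abstract states = 3

3


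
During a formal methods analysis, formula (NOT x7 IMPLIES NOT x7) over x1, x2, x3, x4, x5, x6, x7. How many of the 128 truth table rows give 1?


Formula: (NOT x7 IMPLIES NOT x7) over 7 vars (128 rows)
Evaluate each row (x1, x2, x3, x4, x5, x6, x7 as bits, MSB first):
  row 0 [0000000]: (NOT 0 IMPLIES NOT 0) -> 1
  row 1 [0000001]: (NOT 1 IMPLIES NOT 1) -> 1
  row 2 [0000010]: (NOT 0 IMPLIES NOT 0) -> 1
  row 3 [0000011]: (NOT 1 IMPLIES NOT 1) -> 1
  row 4 [0000100]: (NOT 0 IMPLIES NOT 0) -> 1
  (every remaining row is evaluated the same way; all 128 results are listed next)
Full result column, 8 rows per line (x1,x2,x3,x4 fixed per line; x5,x6,x7 runs 000..111 left to right):
  rows 0-7 [x1,x2,x3,x4=0000]: 11111111  (ones: 8)
  rows 8-15 [x1,x2,x3,x4=0001]: 11111111  (ones: 8)
  rows 16-23 [x1,x2,x3,x4=0010]: 11111111  (ones: 8)
  rows 24-31 [x1,x2,x3,x4=0011]: 11111111  (ones: 8)
  rows 32-39 [x1,x2,x3,x4=0100]: 11111111  (ones: 8)
  rows 40-47 [x1,x2,x3,x4=0101]: 11111111  (ones: 8)
  rows 48-55 [x1,x2,x3,x4=0110]: 11111111  (ones: 8)
  rows 56-63 [x1,x2,x3,x4=0111]: 11111111  (ones: 8)
  rows 64-71 [x1,x2,x3,x4=1000]: 11111111  (ones: 8)
  rows 72-79 [x1,x2,x3,x4=1001]: 11111111  (ones: 8)
  rows 80-87 [x1,x2,x3,x4=1010]: 11111111  (ones: 8)
  rows 88-95 [x1,x2,x3,x4=1011]: 11111111  (ones: 8)
  rows 96-103 [x1,x2,x3,x4=1100]: 11111111  (ones: 8)
  rows 104-111 [x1,x2,x3,x4=1101]: 11111111  (ones: 8)
  rows 112-119 [x1,x2,x3,x4=1110]: 11111111  (ones: 8)
  rows 120-127 [x1,x2,x3,x4=1111]: 11111111  (ones: 8)
Count of 1-rows = 8+8+8+8+8+8+8+8+8+8+8+8+8+8+8+8 = 128

128


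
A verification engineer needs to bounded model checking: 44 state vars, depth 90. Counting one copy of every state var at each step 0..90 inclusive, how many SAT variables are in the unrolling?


BMC unrolls to depth k, creating one copy of each state var for steps 0..k.
Step count = 90 + 1 = 91 (steps 0 through 90)
Vars per step = 44
Total = 44 * 91 = 4004

4004


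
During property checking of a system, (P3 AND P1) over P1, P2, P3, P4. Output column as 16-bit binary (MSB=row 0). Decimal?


Formula: (P3 AND P1) over P1, P2, P3, P4 (16 rows)
Evaluate each row (bits = P1,P2,P3,P4, MSB first):
  row 0 [0000]: (0 AND 0) -> 0
  row 1 [0001]: (0 AND 0) -> 0
  row 2 [0010]: (1 AND 0) -> 0
  row 3 [0011]: (1 AND 0) -> 0
  row 4 [0100]: (0 AND 0) -> 0
  row 5 [0101]: (0 AND 0) -> 0
  row 6 [0110]: (1 AND 0) -> 0
  row 7 [0111]: (1 AND 0) -> 0
  row 8 [1000]: (0 AND 1) -> 0
  row 9 [1001]: (0 AND 1) -> 0
  row 10 [1010]: (1 AND 1) -> 1
  row 11 [1011]: (1 AND 1) -> 1
  row 12 [1100]: (0 AND 1) -> 0
  row 13 [1101]: (0 AND 1) -> 0
  row 14 [1110]: (1 AND 1) -> 1
  row 15 [1111]: (1 AND 1) -> 1
Full result column, 4 rows per line (P1,P2 fixed per line; P3,P4 runs 00..11 left to right):
  rows 0-3 [P1,P2=00]: 0000  = hex 0
  rows 4-7 [P1,P2=01]: 0000  = hex 0
  rows 8-11 [P1,P2=10]: 0011  = hex 3
  rows 12-15 [P1,P2=11]: 0011  = hex 3
Output column (row 0 .. row 15) = 0000000000110011
Output column grouped in 4s = 0000 0000 0011 0011 = 0x0033
Convert to decimal digit by digit (value = value*16 + digit):
  0 -> 0
  0*16 + 0 = 0
  0*16 + 3 = 3
  3*16 + 3 = 51
Decimal = 51

51


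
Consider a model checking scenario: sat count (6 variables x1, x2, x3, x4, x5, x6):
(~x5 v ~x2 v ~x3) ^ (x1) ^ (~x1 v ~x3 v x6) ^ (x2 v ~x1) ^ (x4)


CNF with 5 clauses over 6 vars (64 assignments).
An assignment satisfies CNF iff every clause has >=1 true literal.
Check each row (bits = x1,x2,x3,x4,x5,x6; clause T/F shown):
  row 0 [000000]: clauses=TFTTF -> 0
  row 1 [000001]: clauses=TFTTF -> 0
  row 2 [000010]: clauses=TFTTF -> 0
  row 3 [000011]: clauses=TFTTF -> 0
  row 4 [000100]: clauses=TFTTT -> 0
  (every remaining row is evaluated the same way; all 64 results are listed next)
Full result column, 8 rows per line (x1,x2,x3 fixed per line; x4,x5,x6 runs 000..111 left to right):
  rows 0-7 [x1,x2,x3=000]: 00000000  (ones: 0)
  rows 8-15 [x1,x2,x3=001]: 00000000  (ones: 0)
  rows 16-23 [x1,x2,x3=010]: 00000000  (ones: 0)
  rows 24-31 [x1,x2,x3=011]: 00000000  (ones: 0)
  rows 32-39 [x1,x2,x3=100]: 00000000  (ones: 0)
  rows 40-47 [x1,x2,x3=101]: 00000000  (ones: 0)
  rows 48-55 [x1,x2,x3=110]: 00001111  (ones: 4)
  rows 56-63 [x1,x2,x3=111]: 00000100  (ones: 1)
Satisfying assignments = 0+0+0+0+0+0+4+1 = 5

5


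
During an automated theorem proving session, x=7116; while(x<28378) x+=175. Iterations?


Step 1: x goes from 7116 toward 28378 by 175; the body runs while x<28378, so iterations = ceil((bound-start)/step)
Step 2: Distance=21262
Step 3: ceil(21262/175)=122

122


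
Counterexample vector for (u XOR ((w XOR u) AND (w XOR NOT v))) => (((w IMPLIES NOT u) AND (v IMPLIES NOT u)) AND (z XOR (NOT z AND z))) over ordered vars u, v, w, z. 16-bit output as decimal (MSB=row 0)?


F1 = (u XOR ((w XOR u) AND (w XOR NOT v)))
F2 = (((w IMPLIES NOT u) AND (v IMPLIES NOT u)) AND (z XOR (NOT z AND z)))
Counterexample to F1=>F2 is where F1=1 and F2=0.
Evaluate each row (bits = u,v,w,z, MSB first):
  row 0 [0000]: F1=0 F2=0 -> F1&~F2 -> 0
  row 1 [0001]: F1=0 F2=1 -> F1&~F2 -> 0
  row 2 [0010]: F1=0 F2=0 -> F1&~F2 -> 0
  row 3 [0011]: F1=0 F2=1 -> F1&~F2 -> 0
  row 4 [0100]: F1=0 F2=0 -> F1&~F2 -> 0
  row 5 [0101]: F1=0 F2=1 -> F1&~F2 -> 0
  row 6 [0110]: F1=1 F2=0 -> F1&~F2 -> 1
  row 7 [0111]: F1=1 F2=1 -> F1&~F2 -> 0
  row 8 [1000]: F1=0 F2=0 -> F1&~F2 -> 0
  row 9 [1001]: F1=0 F2=1 -> F1&~F2 -> 0
  row 10 [1010]: F1=1 F2=0 -> F1&~F2 -> 1
  row 11 [1011]: F1=1 F2=0 -> F1&~F2 -> 1
  row 12 [1100]: F1=1 F2=0 -> F1&~F2 -> 1
  row 13 [1101]: F1=1 F2=0 -> F1&~F2 -> 1
  row 14 [1110]: F1=1 F2=0 -> F1&~F2 -> 1
  row 15 [1111]: F1=1 F2=0 -> F1&~F2 -> 1
Full result column, 4 rows per line (u,v fixed per line; w,z runs 00..11 left to right):
  rows 0-3 [u,v=00]: 0000  = hex 0
  rows 4-7 [u,v=01]: 0010  = hex 2
  rows 8-11 [u,v=10]: 0011  = hex 3
  rows 12-15 [u,v=11]: 1111  = hex F
Counterexample vector (row 0 .. row 15) = 0000001000111111
Output column grouped in 4s = 0000 0010 0011 1111 = 0x023F
Convert to decimal digit by digit (value = value*16 + digit):
  0 -> 0
  0*16 + 2 = 2
  2*16 + 3 = 35
  35*16 + 15 (F) = 575
Decimal = 575

575


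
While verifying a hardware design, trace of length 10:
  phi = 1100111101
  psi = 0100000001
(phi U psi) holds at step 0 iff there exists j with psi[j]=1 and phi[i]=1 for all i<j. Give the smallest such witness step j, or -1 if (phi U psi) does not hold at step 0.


(phi U psi) at 0: need smallest j with psi[j]=1 and phi[i]=1 for all i in [0,j).
Scan from step 0:
  step 0: phi=1, psi=0 -> continue
  step 1: psi=1 and phi held for [0,1) -> witness found
Witness step = 1

1


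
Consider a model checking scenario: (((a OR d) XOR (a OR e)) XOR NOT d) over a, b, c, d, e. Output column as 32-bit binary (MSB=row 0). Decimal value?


Formula: (((a OR d) XOR (a OR e)) XOR NOT d) over a, b, c, d, e (32 rows)
Evaluate each row (bits = a,b,c,d,e, MSB first):
  row 0 [00000]: (((0 OR 0) XOR (0 OR 0)) XOR NOT 0) -> 1
  row 1 [00001]: (((0 OR 0) XOR (0 OR 1)) XOR NOT 0) -> 0
  row 2 [00010]: (((0 OR 1) XOR (0 OR 0)) XOR NOT 1) -> 1
  row 3 [00011]: (((0 OR 1) XOR (0 OR 1)) XOR NOT 1) -> 0
  row 4 [00100]: (((0 OR 0) XOR (0 OR 0)) XOR NOT 0) -> 1
  row 5 [00101]: (((0 OR 0) XOR (0 OR 1)) XOR NOT 0) -> 0
  row 6 [00110]: (((0 OR 1) XOR (0 OR 0)) XOR NOT 1) -> 1
  row 7 [00111]: (((0 OR 1) XOR (0 OR 1)) XOR NOT 1) -> 0
  row 8 [01000]: (((0 OR 0) XOR (0 OR 0)) XOR NOT 0) -> 1
  row 9 [01001]: (((0 OR 0) XOR (0 OR 1)) XOR NOT 0) -> 0
  row 10 [01010]: (((0 OR 1) XOR (0 OR 0)) XOR NOT 1) -> 1
  row 11 [01011]: (((0 OR 1) XOR (0 OR 1)) XOR NOT 1) -> 0
  row 12 [01100]: (((0 OR 0) XOR (0 OR 0)) XOR NOT 0) -> 1
  row 13 [01101]: (((0 OR 0) XOR (0 OR 1)) XOR NOT 0) -> 0
  row 14 [01110]: (((0 OR 1) XOR (0 OR 0)) XOR NOT 1) -> 1
  row 15 [01111]: (((0 OR 1) XOR (0 OR 1)) XOR NOT 1) -> 0
  row 16 [10000]: (((1 OR 0) XOR (1 OR 0)) XOR NOT 0) -> 1
  row 17 [10001]: (((1 OR 0) XOR (1 OR 1)) XOR NOT 0) -> 1
  row 18 [10010]: (((1 OR 1) XOR (1 OR 0)) XOR NOT 1) -> 0
  row 19 [10011]: (((1 OR 1) XOR (1 OR 1)) XOR NOT 1) -> 0
  row 20 [10100]: (((1 OR 0) XOR (1 OR 0)) XOR NOT 0) -> 1
  row 21 [10101]: (((1 OR 0) XOR (1 OR 1)) XOR NOT 0) -> 1
  row 22 [10110]: (((1 OR 1) XOR (1 OR 0)) XOR NOT 1) -> 0
  row 23 [10111]: (((1 OR 1) XOR (1 OR 1)) XOR NOT 1) -> 0
  row 24 [11000]: (((1 OR 0) XOR (1 OR 0)) XOR NOT 0) -> 1
  row 25 [11001]: (((1 OR 0) XOR (1 OR 1)) XOR NOT 0) -> 1
  row 26 [11010]: (((1 OR 1) XOR (1 OR 0)) XOR NOT 1) -> 0
  row 27 [11011]: (((1 OR 1) XOR (1 OR 1)) XOR NOT 1) -> 0
  row 28 [11100]: (((1 OR 0) XOR (1 OR 0)) XOR NOT 0) -> 1
  row 29 [11101]: (((1 OR 0) XOR (1 OR 1)) XOR NOT 0) -> 1
  row 30 [11110]: (((1 OR 1) XOR (1 OR 0)) XOR NOT 1) -> 0
  row 31 [11111]: (((1 OR 1) XOR (1 OR 1)) XOR NOT 1) -> 0
Full result column, 4 rows per line (a,b,c fixed per line; d,e runs 00..11 left to right):
  rows 0-3 [a,b,c=000]: 1010  = hex A
  rows 4-7 [a,b,c=001]: 1010  = hex A
  rows 8-11 [a,b,c=010]: 1010  = hex A
  rows 12-15 [a,b,c=011]: 1010  = hex A
  rows 16-19 [a,b,c=100]: 1100  = hex C
  rows 20-23 [a,b,c=101]: 1100  = hex C
  rows 24-27 [a,b,c=110]: 1100  = hex C
  rows 28-31 [a,b,c=111]: 1100  = hex C
Output column (row 0 .. row 31) = 10101010101010101100110011001100
Output column grouped in 4s = 1010 1010 1010 1010 1100 1100 1100 1100 = 0xAAAACCCC
Convert to decimal digit by digit (value = value*16 + digit):
  A -> 10
  10*16 + 10 (A) = 170
  170*16 + 10 (A) = 2730
  2730*16 + 10 (A) = 43690
  43690*16 + 12 (C) = 699052
  699052*16 + 12 (C) = 11184844
  11184844*16 + 12 (C) = 178957516
  178957516*16 + 12 (C) = 2863320268
Decimal = 2863320268

2863320268


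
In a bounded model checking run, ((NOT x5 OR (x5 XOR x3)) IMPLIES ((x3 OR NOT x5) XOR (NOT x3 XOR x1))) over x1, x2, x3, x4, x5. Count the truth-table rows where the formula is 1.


Formula: ((NOT x5 OR (x5 XOR x3)) IMPLIES ((x3 OR NOT x5) XOR (NOT x3 XOR x1))) over 5 vars (32 rows)
Evaluate each row (x1, x2, x3, x4, x5 as bits, MSB first):
  row 0 [00000]: ((NOT 0 OR (0 XOR 0)) IMPLIES ((0 OR NOT 0) XOR (NOT 0 XOR 0))) -> 0
  row 1 [00001]: ((NOT 1 OR (1 XOR 0)) IMPLIES ((0 OR NOT 1) XOR (NOT 0 XOR 0))) -> 1
  row 2 [00010]: ((NOT 0 OR (0 XOR 0)) IMPLIES ((0 OR NOT 0) XOR (NOT 0 XOR 0))) -> 0
  row 3 [00011]: ((NOT 1 OR (1 XOR 0)) IMPLIES ((0 OR NOT 1) XOR (NOT 0 XOR 0))) -> 1
  row 4 [00100]: ((NOT 0 OR (0 XOR 1)) IMPLIES ((1 OR NOT 0) XOR (NOT 1 XOR 0))) -> 1
  row 5 [00101]: ((NOT 1 OR (1 XOR 1)) IMPLIES ((1 OR NOT 1) XOR (NOT 1 XOR 0))) -> 1
  row 6 [00110]: ((NOT 0 OR (0 XOR 1)) IMPLIES ((1 OR NOT 0) XOR (NOT 1 XOR 0))) -> 1
  row 7 [00111]: ((NOT 1 OR (1 XOR 1)) IMPLIES ((1 OR NOT 1) XOR (NOT 1 XOR 0))) -> 1
  row 8 [01000]: ((NOT 0 OR (0 XOR 0)) IMPLIES ((0 OR NOT 0) XOR (NOT 0 XOR 0))) -> 0
  row 9 [01001]: ((NOT 1 OR (1 XOR 0)) IMPLIES ((0 OR NOT 1) XOR (NOT 0 XOR 0))) -> 1
  row 10 [01010]: ((NOT 0 OR (0 XOR 0)) IMPLIES ((0 OR NOT 0) XOR (NOT 0 XOR 0))) -> 0
  row 11 [01011]: ((NOT 1 OR (1 XOR 0)) IMPLIES ((0 OR NOT 1) XOR (NOT 0 XOR 0))) -> 1
  row 12 [01100]: ((NOT 0 OR (0 XOR 1)) IMPLIES ((1 OR NOT 0) XOR (NOT 1 XOR 0))) -> 1
  row 13 [01101]: ((NOT 1 OR (1 XOR 1)) IMPLIES ((1 OR NOT 1) XOR (NOT 1 XOR 0))) -> 1
  row 14 [01110]: ((NOT 0 OR (0 XOR 1)) IMPLIES ((1 OR NOT 0) XOR (NOT 1 XOR 0))) -> 1
  row 15 [01111]: ((NOT 1 OR (1 XOR 1)) IMPLIES ((1 OR NOT 1) XOR (NOT 1 XOR 0))) -> 1
  row 16 [10000]: ((NOT 0 OR (0 XOR 0)) IMPLIES ((0 OR NOT 0) XOR (NOT 0 XOR 1))) -> 1
  row 17 [10001]: ((NOT 1 OR (1 XOR 0)) IMPLIES ((0 OR NOT 1) XOR (NOT 0 XOR 1))) -> 0
  row 18 [10010]: ((NOT 0 OR (0 XOR 0)) IMPLIES ((0 OR NOT 0) XOR (NOT 0 XOR 1))) -> 1
  row 19 [10011]: ((NOT 1 OR (1 XOR 0)) IMPLIES ((0 OR NOT 1) XOR (NOT 0 XOR 1))) -> 0
  row 20 [10100]: ((NOT 0 OR (0 XOR 1)) IMPLIES ((1 OR NOT 0) XOR (NOT 1 XOR 1))) -> 0
  row 21 [10101]: ((NOT 1 OR (1 XOR 1)) IMPLIES ((1 OR NOT 1) XOR (NOT 1 XOR 1))) -> 1
  row 22 [10110]: ((NOT 0 OR (0 XOR 1)) IMPLIES ((1 OR NOT 0) XOR (NOT 1 XOR 1))) -> 0
  row 23 [10111]: ((NOT 1 OR (1 XOR 1)) IMPLIES ((1 OR NOT 1) XOR (NOT 1 XOR 1))) -> 1
  row 24 [11000]: ((NOT 0 OR (0 XOR 0)) IMPLIES ((0 OR NOT 0) XOR (NOT 0 XOR 1))) -> 1
  row 25 [11001]: ((NOT 1 OR (1 XOR 0)) IMPLIES ((0 OR NOT 1) XOR (NOT 0 XOR 1))) -> 0
  row 26 [11010]: ((NOT 0 OR (0 XOR 0)) IMPLIES ((0 OR NOT 0) XOR (NOT 0 XOR 1))) -> 1
  row 27 [11011]: ((NOT 1 OR (1 XOR 0)) IMPLIES ((0 OR NOT 1) XOR (NOT 0 XOR 1))) -> 0
  row 28 [11100]: ((NOT 0 OR (0 XOR 1)) IMPLIES ((1 OR NOT 0) XOR (NOT 1 XOR 1))) -> 0
  row 29 [11101]: ((NOT 1 OR (1 XOR 1)) IMPLIES ((1 OR NOT 1) XOR (NOT 1 XOR 1))) -> 1
  row 30 [11110]: ((NOT 0 OR (0 XOR 1)) IMPLIES ((1 OR NOT 0) XOR (NOT 1 XOR 1))) -> 0
  row 31 [11111]: ((NOT 1 OR (1 XOR 1)) IMPLIES ((1 OR NOT 1) XOR (NOT 1 XOR 1))) -> 1
Full result column, 8 rows per line (x1,x2 fixed per line; x3,x4,x5 runs 000..111 left to right):
  rows 0-7 [x1,x2=00]: 01011111  (ones: 6)
  rows 8-15 [x1,x2=01]: 01011111  (ones: 6)
  rows 16-23 [x1,x2=10]: 10100101  (ones: 4)
  rows 24-31 [x1,x2=11]: 10100101  (ones: 4)
Count of 1-rows = 6+6+4+4 = 20

20


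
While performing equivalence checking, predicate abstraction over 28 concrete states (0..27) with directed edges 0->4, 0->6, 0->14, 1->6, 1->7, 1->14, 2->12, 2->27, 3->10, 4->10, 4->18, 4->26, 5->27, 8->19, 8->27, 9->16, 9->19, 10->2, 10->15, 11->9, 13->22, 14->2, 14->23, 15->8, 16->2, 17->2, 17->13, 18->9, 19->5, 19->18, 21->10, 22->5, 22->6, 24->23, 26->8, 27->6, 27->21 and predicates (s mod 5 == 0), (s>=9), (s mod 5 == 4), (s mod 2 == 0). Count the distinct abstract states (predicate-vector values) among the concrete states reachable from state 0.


BFS from 0:
Concrete reachable: {0, 2, 4, 5, 6, 8, 9, 10, 12, 14, 15, 16, 18, 19, 21, 23, 26, 27}
Abstract via predicates (s mod 5 == 0), (s>=9), (s mod 5 == 4), (s mod 2 == 0):
  (0,0,0,1) <- {2, 6, 8}
  (0,0,1,1) <- {4}
  (0,1,0,0) <- {21, 23, 27}
  (0,1,0,1) <- {12, 16, 18, 26}
  (0,1,1,0) <- {9, 19}
  (0,1,1,1) <- {14}
  (1,0,0,0) <- {5}
  (1,0,0,1) <- {0}
  (1,1,0,0) <- {15}
  (1,1,0,1) <- {10}
Distinct abstract states = 10

10


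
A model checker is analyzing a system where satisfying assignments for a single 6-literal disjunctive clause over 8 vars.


Step 1: Total=2^8=256
Step 2: Unsat when all 6 false: 2^2=4
Step 3: Sat=256-4=252

252


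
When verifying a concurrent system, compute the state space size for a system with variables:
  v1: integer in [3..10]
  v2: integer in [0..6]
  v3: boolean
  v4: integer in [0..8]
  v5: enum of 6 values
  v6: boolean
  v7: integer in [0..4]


State space = product of domain sizes of all variables.
Domain sizes:
  v1 (integer in [3..10]): 8
  v2 (integer in [0..6]): 7
  v3 (boolean): 2
  v4 (integer in [0..8]): 9
  v5 (enum of 6 values): 6
  v6 (boolean): 2
  v7 (integer in [0..4]): 5
Product = 8 * 7 * 2 * 9 * 6 * 2 * 5 = 60480

60480


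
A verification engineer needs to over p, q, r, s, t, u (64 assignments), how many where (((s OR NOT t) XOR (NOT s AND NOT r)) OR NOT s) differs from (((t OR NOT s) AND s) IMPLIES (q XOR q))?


F1 = (((s OR NOT t) XOR (NOT s AND NOT r)) OR NOT s)
F2 = (((t OR NOT s) AND s) IMPLIES (q XOR q))
Evaluate both on each of 64 rows (bits = p,q,r,s,t,u):
  row 0 [000000]: F1=1 F2=1 -> 0
  row 1 [000001]: F1=1 F2=1 -> 0
  row 2 [000010]: F1=1 F2=1 -> 0
  row 3 [000011]: F1=1 F2=1 -> 0
  row 4 [000100]: F1=1 F2=1 -> 0
  (every remaining row is evaluated the same way; all 64 results are listed next)
Full result column, 8 rows per line (p,q,r fixed per line; s,t,u runs 000..111 left to right):
  rows 0-7 [p,q,r=000]: 00000011  (ones: 2)
  rows 8-15 [p,q,r=001]: 00000011  (ones: 2)
  rows 16-23 [p,q,r=010]: 00000011  (ones: 2)
  rows 24-31 [p,q,r=011]: 00000011  (ones: 2)
  rows 32-39 [p,q,r=100]: 00000011  (ones: 2)
  rows 40-47 [p,q,r=101]: 00000011  (ones: 2)
  rows 48-55 [p,q,r=110]: 00000011  (ones: 2)
  rows 56-63 [p,q,r=111]: 00000011  (ones: 2)
Disagreements = 2+2+2+2+2+2+2+2 = 16

16


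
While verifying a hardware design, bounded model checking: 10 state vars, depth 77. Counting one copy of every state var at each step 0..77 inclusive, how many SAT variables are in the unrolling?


BMC unrolls to depth k, creating one copy of each state var for steps 0..k.
Step count = 77 + 1 = 78 (steps 0 through 77)
Vars per step = 10
Total = 10 * 78 = 780

780


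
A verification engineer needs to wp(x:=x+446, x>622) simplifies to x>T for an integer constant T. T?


Formula: wp(x:=E, P) = P[E/x] (substitute E for x in postcondition)
Step 1: Postcondition: x>622
Step 2: Substitute x+446 for x: x+446>622
Step 3: Solve for x: x > 622-446 = 176

176


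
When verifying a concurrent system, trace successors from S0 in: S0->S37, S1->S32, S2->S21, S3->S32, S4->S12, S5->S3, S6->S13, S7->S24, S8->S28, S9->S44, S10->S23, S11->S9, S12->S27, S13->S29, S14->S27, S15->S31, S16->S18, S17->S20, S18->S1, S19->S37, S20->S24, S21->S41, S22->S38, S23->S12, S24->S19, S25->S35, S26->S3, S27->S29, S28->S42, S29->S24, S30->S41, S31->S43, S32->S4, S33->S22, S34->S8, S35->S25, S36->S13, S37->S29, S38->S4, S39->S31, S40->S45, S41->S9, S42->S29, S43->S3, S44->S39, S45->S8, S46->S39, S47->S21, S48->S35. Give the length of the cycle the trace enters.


Trace from S0 until a state repeats:
  S0 -> S37 -> S29 -> S24 -> S19 -> S37
S37 first seen at step 1, revisited at step 5.
Cycle length = 5 - 1 = 4

4


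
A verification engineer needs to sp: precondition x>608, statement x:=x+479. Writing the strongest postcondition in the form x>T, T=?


Formula: sp(P, x:=E) = exists old_x. (x = E[old_x/x]) AND P[old_x/x] (old_x is the value of x before the assignment; eliminate old_x by solving x = E[old_x/x] for old_x)
Step 1: Precondition P: x>608, i.e. old_x > 608
Step 2: Assignment gives x = old_x + 479, so old_x = x - 479
Step 3: Substitute into P: x - 479 > 608
Step 4: Simplify: x > 608+479 = 1087

1087


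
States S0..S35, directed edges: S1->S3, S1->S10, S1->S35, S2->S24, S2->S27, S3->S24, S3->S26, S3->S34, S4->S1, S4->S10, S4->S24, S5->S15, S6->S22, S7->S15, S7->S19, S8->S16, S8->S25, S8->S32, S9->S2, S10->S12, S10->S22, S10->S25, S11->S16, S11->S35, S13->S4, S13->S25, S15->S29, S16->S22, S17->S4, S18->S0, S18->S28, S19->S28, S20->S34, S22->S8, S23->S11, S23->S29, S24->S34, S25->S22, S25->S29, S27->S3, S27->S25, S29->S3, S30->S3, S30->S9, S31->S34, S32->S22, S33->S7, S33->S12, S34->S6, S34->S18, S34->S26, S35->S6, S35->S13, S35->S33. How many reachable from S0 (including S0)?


BFS from S0:
  layer 0: {S0}
Reachable set: {S0}
Count = 1

1
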